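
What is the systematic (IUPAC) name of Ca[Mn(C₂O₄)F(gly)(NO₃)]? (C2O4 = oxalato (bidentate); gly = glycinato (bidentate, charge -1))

The 1 calcium counter-ion carries a total charge of +2, so each complex ion is 2−.
Ligand charges: 1×nitrato (-1 each), 1×oxalato (-2 each), 1×fluoro (-1 each), 1×glycinato (-1 each); total -5. So Mn + (-5) = 2−, giving Mn = +3.
Ligands are named alphabetically: fluoro before glycinato before nitrato before oxalato.
The complex ion is anionic, so manganese takes the -ate form manganate(III).

calcium fluoro(glycinato)nitratooxalatomanganate(III)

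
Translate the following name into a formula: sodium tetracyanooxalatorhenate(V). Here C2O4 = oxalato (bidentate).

Ligands: 1 oxalato (C2O4, -2), 4 cyano (CN, -1). Ligand charge sum = -6.
With Re in oxidation state +5, the complex ion is [Re...]^1−.
Charge balance with sodium (+1) requires 1 complex ion per 1 sodium.

Na[Re(C2O4)(CN)4]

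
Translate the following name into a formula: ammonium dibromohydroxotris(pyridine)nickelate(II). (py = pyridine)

NH4[NiBr2(OH)(py)3]

Ligands: 2 bromo (Br, -1), 1 hydroxo (OH, -1), 3 pyridine (py, neutral). Ligand charge sum = -3.
Charge balance with ammonium (+1) requires 1 complex ion per 1 ammonium.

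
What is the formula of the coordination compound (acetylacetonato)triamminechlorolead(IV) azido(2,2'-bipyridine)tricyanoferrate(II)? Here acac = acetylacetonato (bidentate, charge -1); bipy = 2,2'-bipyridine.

[Pb(acac)Cl(NH3)3][Fe(bipy)(CN)3(N3)]

Cation [Pb…]: ligand charges -2, Pb(IV) ⇒ ion charge 2+.
Anion [Fe…]: ligand charges -4, Fe(II) ⇒ ion charge 2−.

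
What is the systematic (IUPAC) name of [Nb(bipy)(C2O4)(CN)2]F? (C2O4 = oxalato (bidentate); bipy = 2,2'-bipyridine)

The 1 fluoride counter-ion carries a total charge of -1, so each complex ion is 1+.
Ligand charges: 1×oxalato (-2 each), 2×cyano (-1 each), 1×2,2'-bipyridine (neutral); total -4. So Nb + (-4) = 1+, giving Nb = +5.
Ligands are named alphabetically: bipyridine before cyano before oxalato.

(2,2'-bipyridine)dicyanooxalatoniobium(V) fluoride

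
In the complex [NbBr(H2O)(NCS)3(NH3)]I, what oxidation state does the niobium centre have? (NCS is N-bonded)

+5

1 iodide outside the brackets (-1 each) → the complex ion is 1+.
Ligand charges: 1×NH3 neutral; 1×H2O neutral; 3×NCS = -3; 1×Br = -1; sum -4.
Nb + (-4) = 1+ ⇒ Nb is +5.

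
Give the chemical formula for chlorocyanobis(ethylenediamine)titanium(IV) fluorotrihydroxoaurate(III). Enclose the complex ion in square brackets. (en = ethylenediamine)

[TiCl(CN)(en)2][AuF(OH)3]2

Cation [Ti…]: ligand charges -2, Ti(IV) ⇒ ion charge 2+.
Anion [Au…]: ligand charges -4, Au(III) ⇒ ion charge 1−.
One 2+ cation requires 2 of the 1− anion.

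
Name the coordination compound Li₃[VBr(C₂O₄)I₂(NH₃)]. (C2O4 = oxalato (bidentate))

The 3 lithium counter-ions carry a total charge of +3, so each complex ion is 3−.
Ligand charges: 1×bromo (-1 each), 2×iodo (-1 each), 1×oxalato (-2 each), 1×ammine (neutral); total -5. So V + (-5) = 3−, giving V = +2.
Ligands are named alphabetically: ammine before bromo before iodo before oxalato.
The complex ion is anionic, so vanadium takes the -ate form vanadate(II).

lithium amminebromodiiodooxalatovanadate(II)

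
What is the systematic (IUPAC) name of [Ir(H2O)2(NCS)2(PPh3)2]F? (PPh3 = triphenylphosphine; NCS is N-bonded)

The 1 fluoride counter-ion carries a total charge of -1, so each complex ion is 1+.
Ligand charges: 2×triphenylphosphine (neutral), 2×isothiocyanato (-1 each), 2×aqua (neutral); total -2. So Ir + (-2) = 1+, giving Ir = +3.
Ligands are named alphabetically: aqua before isothiocyanato before triphenylphosphine.

diaquadiisothiocyanatobis(triphenylphosphine)iridium(III) fluoride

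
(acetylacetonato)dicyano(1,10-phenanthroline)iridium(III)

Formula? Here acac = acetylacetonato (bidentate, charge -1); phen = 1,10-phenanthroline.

Ligands: 1 acetylacetonato (acac, -1), 1 1,10-phenanthroline (phen, neutral), 2 cyano (CN, -1). Ligand charge sum = -3.
With Ir in oxidation state +3, the complex ion is [Ir...].

[Ir(acac)(CN)2(phen)]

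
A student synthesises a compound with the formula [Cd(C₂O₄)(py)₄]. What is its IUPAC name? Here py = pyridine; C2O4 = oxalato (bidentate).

oxalatotetrakis(pyridine)cadmium(II)

There is no counter-ion, so the complex is neutral overall.
Ligand charges: 4×pyridine (neutral), 1×oxalato (-2 each); total -2. So Cd + (-2) = 0, giving Cd = +2.
Ligands are named alphabetically: oxalato before pyridine.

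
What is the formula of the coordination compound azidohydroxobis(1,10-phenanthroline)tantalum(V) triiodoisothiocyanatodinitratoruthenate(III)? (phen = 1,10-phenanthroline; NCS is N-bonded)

Cation [Ta…]: ligand charges -2, Ta(V) ⇒ ion charge 3+.
Anion [Ru…]: ligand charges -6, Ru(III) ⇒ ion charge 3−.
One 3+ cation balances one 3− anion.

[Ta(N3)(OH)(phen)2][RuI3(NCS)(NO3)2]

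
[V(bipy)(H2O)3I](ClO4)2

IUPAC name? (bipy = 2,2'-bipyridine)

triaqua(2,2'-bipyridine)iodovanadium(III) perchlorate

The 2 perchlorate counter-ions carry a total charge of -2, so each complex ion is 2+.
Ligand charges: 1×2,2'-bipyridine (neutral), 1×iodo (-1 each), 3×aqua (neutral); total -1. So V + (-1) = 2+, giving V = +3.
Ligands are named alphabetically: aqua before bipyridine before iodo.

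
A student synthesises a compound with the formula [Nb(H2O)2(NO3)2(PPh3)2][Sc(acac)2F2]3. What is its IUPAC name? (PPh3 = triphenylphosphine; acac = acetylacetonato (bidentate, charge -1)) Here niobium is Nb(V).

diaquadinitratobis(triphenylphosphine)niobium(V) bis(acetylacetonato)difluoroscandate(III)

Nb is given as +5; the cation's ligand charges sum to -2, so the complex cation is 3+.
With 3 anions per cation, each anion must be 3/3 = 1−.
Anion: ligand charges sum to -4; for the ion to be 1−, Sc = +3.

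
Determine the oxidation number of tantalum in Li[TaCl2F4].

+5

1 lithium outside the brackets (+1 each) → the complex ion is 1−.
Ligand charges: 4×F = -4; 2×Cl = -2; sum -6.
Ta + (-6) = 1− ⇒ Ta is +5.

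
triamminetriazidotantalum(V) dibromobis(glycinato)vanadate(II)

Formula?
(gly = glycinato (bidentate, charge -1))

[Ta(N3)3(NH3)3][VBr2(gly)2]

Cation [Ta…]: ligand charges -3, Ta(V) ⇒ ion charge 2+.
Anion [V…]: ligand charges -4, V(II) ⇒ ion charge 2−.
One 2+ cation balances one 2− anion.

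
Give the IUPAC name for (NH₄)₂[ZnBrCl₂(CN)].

ammonium bromodichlorocyanozincate(II)

The 2 ammonium counter-ions carry a total charge of +2, so each complex ion is 2−.
Ligand charges: 2×chloro (-1 each), 1×cyano (-1 each), 1×bromo (-1 each); total -4. So Zn + (-4) = 2−, giving Zn = +2.
The complex ion is anionic, so zinc takes the -ate form zincate(II).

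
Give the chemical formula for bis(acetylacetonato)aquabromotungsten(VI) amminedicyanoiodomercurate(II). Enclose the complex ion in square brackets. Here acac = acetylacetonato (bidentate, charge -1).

Cation [W…]: ligand charges -3, W(VI) ⇒ ion charge 3+.
Anion [Hg…]: ligand charges -3, Hg(II) ⇒ ion charge 1−.
One 3+ cation requires 3 of the 1− anion.

[W(acac)2Br(H2O)][Hg(CN)2I(NH3)]3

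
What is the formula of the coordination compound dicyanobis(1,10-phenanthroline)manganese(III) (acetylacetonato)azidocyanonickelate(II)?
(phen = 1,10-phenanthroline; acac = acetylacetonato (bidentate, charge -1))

Cation [Mn…]: ligand charges -2, Mn(III) ⇒ ion charge 1+.
Anion [Ni…]: ligand charges -3, Ni(II) ⇒ ion charge 1−.

[Mn(CN)2(phen)2][Ni(acac)(CN)(N3)]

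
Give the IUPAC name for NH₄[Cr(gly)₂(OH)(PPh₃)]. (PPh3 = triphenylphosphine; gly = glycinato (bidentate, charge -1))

The 1 ammonium counter-ion carries a total charge of +1, so each complex ion is 1−.
Ligand charges: 1×hydroxo (-1 each), 1×triphenylphosphine (neutral), 2×glycinato (-1 each); total -3. So Cr + (-3) = 1−, giving Cr = +2.
Ligands are named alphabetically: glycinato before hydroxo before triphenylphosphine.
The complex ion is anionic, so chromium takes the -ate form chromate(II).

ammonium bis(glycinato)hydroxo(triphenylphosphine)chromate(II)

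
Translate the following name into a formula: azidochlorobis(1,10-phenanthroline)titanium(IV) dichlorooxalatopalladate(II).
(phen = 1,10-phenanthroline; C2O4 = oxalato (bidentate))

Cation [Ti…]: ligand charges -2, Ti(IV) ⇒ ion charge 2+.
Anion [Pd…]: ligand charges -4, Pd(II) ⇒ ion charge 2−.
One 2+ cation balances one 2− anion.

[TiCl(N3)(phen)2][Pd(C2O4)Cl2]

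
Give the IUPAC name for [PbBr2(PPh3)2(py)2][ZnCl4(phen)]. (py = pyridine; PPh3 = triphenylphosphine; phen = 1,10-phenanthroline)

Both ions are complex: the cation is named first with the plain metal name, the anion second with the -ate form; each ion's ligands are alphabetised independently.
Zinc is always +2 in its complexes; the anion's ligand charges sum to -4, so the complex anion is 2−.
A 1:1 salt means the cation carries the equal and opposite charge, 2+.
Cation: ligand charges sum to -2; for the ion to be 2+, Pb = +4.

dibromobis(pyridine)bis(triphenylphosphine)lead(IV) tetrachloro(1,10-phenanthroline)zincate(II)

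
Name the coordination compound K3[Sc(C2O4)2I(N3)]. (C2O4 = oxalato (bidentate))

potassium azidoiododioxalatoscandate(III)

The 3 potassium counter-ions carry a total charge of +3, so each complex ion is 3−.
Ligand charges: 2×oxalato (-2 each), 1×iodo (-1 each), 1×azido (-1 each); total -6. So Sc + (-6) = 3−, giving Sc = +3.
Ligands are named alphabetically: azido before iodo before oxalato.
The complex ion is anionic, so scandium takes the -ate form scandate(III).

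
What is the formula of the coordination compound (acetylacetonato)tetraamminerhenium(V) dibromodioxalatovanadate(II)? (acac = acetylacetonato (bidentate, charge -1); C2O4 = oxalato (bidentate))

Cation [Re…]: ligand charges -1, Re(V) ⇒ ion charge 4+.
Anion [V…]: ligand charges -6, V(II) ⇒ ion charge 4−.
One 4+ cation balances one 4− anion.

[Re(acac)(NH3)4][VBr2(C2O4)2]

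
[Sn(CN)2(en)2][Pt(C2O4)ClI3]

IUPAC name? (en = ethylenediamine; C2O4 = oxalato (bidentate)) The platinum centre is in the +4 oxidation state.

Pt is given as +4; the anion's ligand charges sum to -6, so the complex anion is 2−.
A 1:1 salt means the cation carries the equal and opposite charge, 2+.
Cation: ligand charges sum to -2; for the ion to be 2+, Sn = +4.

dicyanobis(ethylenediamine)tin(IV) chlorotriiodooxalatoplatinate(IV)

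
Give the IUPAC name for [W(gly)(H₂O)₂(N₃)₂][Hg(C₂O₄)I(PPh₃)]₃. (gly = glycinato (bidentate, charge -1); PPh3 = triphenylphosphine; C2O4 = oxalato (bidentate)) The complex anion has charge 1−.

Both ions are complex: the cation is named first with the plain metal name, the anion second with the -ate form; each ion's ligands are alphabetised independently.
The complex anion is given as 1−; its ligand charges sum to -3, so Hg = +2.
With 3 anions per cation, the cation must be 3×1 = 3+.
Cation: ligand charges sum to -3; for the ion to be 3+, W = +6.

diaquadiazido(glycinato)tungsten(VI) iodooxalato(triphenylphosphine)mercurate(II)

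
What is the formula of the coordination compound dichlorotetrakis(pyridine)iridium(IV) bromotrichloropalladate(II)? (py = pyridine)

Cation [Ir…]: ligand charges -2, Ir(IV) ⇒ ion charge 2+.
Anion [Pd…]: ligand charges -4, Pd(II) ⇒ ion charge 2−.
One 2+ cation balances one 2− anion.

[IrCl2(py)4][PdBrCl3]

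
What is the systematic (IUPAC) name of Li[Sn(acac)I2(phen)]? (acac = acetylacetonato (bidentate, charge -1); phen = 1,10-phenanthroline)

lithium (acetylacetonato)diiodo(1,10-phenanthroline)stannate(II)

The 1 lithium counter-ion carries a total charge of +1, so each complex ion is 1−.
Ligand charges: 1×acetylacetonato (-1 each), 2×iodo (-1 each), 1×1,10-phenanthroline (neutral); total -3. So Sn + (-3) = 1−, giving Sn = +2.
The complex ion is anionic, so tin takes the -ate form stannate(II).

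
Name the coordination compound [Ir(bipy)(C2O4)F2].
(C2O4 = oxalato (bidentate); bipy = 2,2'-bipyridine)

(2,2'-bipyridine)difluorooxalatoiridium(IV)

There is no counter-ion, so the complex is neutral overall.
Ligand charges: 2×fluoro (-1 each), 1×oxalato (-2 each), 1×2,2'-bipyridine (neutral); total -4. So Ir + (-4) = 0, giving Ir = +4.
Ligands are named alphabetically: bipyridine before fluoro before oxalato.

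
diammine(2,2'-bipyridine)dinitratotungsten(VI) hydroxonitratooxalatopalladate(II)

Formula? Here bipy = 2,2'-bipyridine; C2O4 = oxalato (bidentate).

[W(bipy)(NH3)2(NO3)2][Pd(C2O4)(NO3)(OH)]2

Cation [W…]: ligand charges -2, W(VI) ⇒ ion charge 4+.
Anion [Pd…]: ligand charges -4, Pd(II) ⇒ ion charge 2−.
One 4+ cation requires 2 of the 2− anion.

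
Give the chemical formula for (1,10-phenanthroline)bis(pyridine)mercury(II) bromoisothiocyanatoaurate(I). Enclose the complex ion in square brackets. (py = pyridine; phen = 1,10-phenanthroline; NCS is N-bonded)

Cation [Hg…]: ligand charges 0, Hg(II) ⇒ ion charge 2+.
Anion [Au…]: ligand charges -2, Au(I) ⇒ ion charge 1−.
One 2+ cation requires 2 of the 1− anion.

[Hg(phen)(py)2][AuBr(NCS)]2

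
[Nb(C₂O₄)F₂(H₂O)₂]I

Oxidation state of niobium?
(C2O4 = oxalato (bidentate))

1 iodide outside the brackets (-1 each) → the complex ion is 1+.
Ligand charges: 2×H2O neutral; 2×F = -2; 1×C2O4 = -2; sum -4.
Nb + (-4) = 1+ ⇒ Nb is +5.

+5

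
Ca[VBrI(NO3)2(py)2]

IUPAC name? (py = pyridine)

The 1 calcium counter-ion carries a total charge of +2, so each complex ion is 2−.
Ligand charges: 1×iodo (-1 each), 1×bromo (-1 each), 2×pyridine (neutral), 2×nitrato (-1 each); total -4. So V + (-4) = 2−, giving V = +2.
The complex ion is anionic, so vanadium takes the -ate form vanadate(II).

calcium bromoiododinitratobis(pyridine)vanadate(II)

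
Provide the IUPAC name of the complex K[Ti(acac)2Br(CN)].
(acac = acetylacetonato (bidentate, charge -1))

The 1 potassium counter-ion carries a total charge of +1, so each complex ion is 1−.
Ligand charges: 1×bromo (-1 each), 2×acetylacetonato (-1 each), 1×cyano (-1 each); total -4. So Ti + (-4) = 1−, giving Ti = +3.
Ligands are named alphabetically: acetylacetonato before bromo before cyano.
The complex ion is anionic, so titanium takes the -ate form titanate(III).

potassium bis(acetylacetonato)bromocyanotitanate(III)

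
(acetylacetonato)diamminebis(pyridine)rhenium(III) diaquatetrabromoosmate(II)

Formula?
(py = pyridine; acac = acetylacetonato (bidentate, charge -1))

Cation [Re…]: ligand charges -1, Re(III) ⇒ ion charge 2+.
Anion [Os…]: ligand charges -4, Os(II) ⇒ ion charge 2−.
One 2+ cation balances one 2− anion.

[Re(acac)(NH3)2(py)2][OsBr4(H2O)2]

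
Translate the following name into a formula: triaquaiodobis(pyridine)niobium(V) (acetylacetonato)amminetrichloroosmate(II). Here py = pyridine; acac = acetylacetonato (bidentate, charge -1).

[Nb(H2O)3I(py)2][Os(acac)Cl3(NH3)]2

Cation [Nb…]: ligand charges -1, Nb(V) ⇒ ion charge 4+.
Anion [Os…]: ligand charges -4, Os(II) ⇒ ion charge 2−.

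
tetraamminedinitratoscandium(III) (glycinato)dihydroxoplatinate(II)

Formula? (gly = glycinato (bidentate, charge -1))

[Sc(NH3)4(NO3)2][Pt(gly)(OH)2]

Cation [Sc…]: ligand charges -2, Sc(III) ⇒ ion charge 1+.
Anion [Pt…]: ligand charges -3, Pt(II) ⇒ ion charge 1−.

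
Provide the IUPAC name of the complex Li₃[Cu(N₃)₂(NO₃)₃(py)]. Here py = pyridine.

lithium diazidotrinitrato(pyridine)cuprate(II)

The 3 lithium counter-ions carry a total charge of +3, so each complex ion is 3−.
Ligand charges: 2×azido (-1 each), 3×nitrato (-1 each), 1×pyridine (neutral); total -5. So Cu + (-5) = 3−, giving Cu = +2.
Ligands are named alphabetically: azido before nitrato before pyridine.
The complex ion is anionic, so copper takes the -ate form cuprate(II).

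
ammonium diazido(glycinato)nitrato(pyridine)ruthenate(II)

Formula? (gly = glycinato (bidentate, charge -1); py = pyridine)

Ligands: 1 glycinato (gly, -1), 2 azido (N3, -1), 1 nitrato (NO3, -1), 1 pyridine (py, neutral). Ligand charge sum = -4.
With Ru in oxidation state +2, the complex ion is [Ru...]^2−.
Charge balance with ammonium (+1) requires 1 complex ion per 2 ammonium.

(NH4)2[Ru(gly)(N3)2(NO3)(py)]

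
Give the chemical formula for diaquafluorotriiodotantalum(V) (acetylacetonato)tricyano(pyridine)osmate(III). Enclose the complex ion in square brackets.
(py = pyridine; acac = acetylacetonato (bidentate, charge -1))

[TaF(H2O)2I3][Os(acac)(CN)3(py)]

Cation [Ta…]: ligand charges -4, Ta(V) ⇒ ion charge 1+.
Anion [Os…]: ligand charges -4, Os(III) ⇒ ion charge 1−.
One 1+ cation balances one 1− anion.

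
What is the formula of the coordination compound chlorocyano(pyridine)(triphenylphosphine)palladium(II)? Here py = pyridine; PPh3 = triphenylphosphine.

Ligands: 1 cyano (CN, -1), 1 pyridine (py, neutral), 1 chloro (Cl, -1), 1 triphenylphosphine (PPh3, neutral). Ligand charge sum = -2.
With Pd in oxidation state +2, the complex ion is [Pd...].

[PdCl(CN)(PPh3)(py)]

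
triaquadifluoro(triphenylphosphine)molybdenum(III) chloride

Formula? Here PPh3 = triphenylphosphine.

Ligands: 2 fluoro (F, -1), 3 aqua (H2O, neutral), 1 triphenylphosphine (PPh3, neutral). Ligand charge sum = -2.
With Mo in oxidation state +3, the complex ion is [Mo...]^1+.
Charge balance with chloride (-1) requires 1 complex ion per 1 chloride.

[MoF2(H2O)3(PPh3)]Cl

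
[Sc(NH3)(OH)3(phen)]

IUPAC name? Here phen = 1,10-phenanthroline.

amminetrihydroxo(1,10-phenanthroline)scandium(III)

There is no counter-ion, so the complex is neutral overall.
Ligand charges: 3×hydroxo (-1 each), 1×ammine (neutral), 1×1,10-phenanthroline (neutral); total -3. So Sc + (-3) = 0, giving Sc = +3.
Ligands are named alphabetically: ammine before hydroxo before phenanthroline.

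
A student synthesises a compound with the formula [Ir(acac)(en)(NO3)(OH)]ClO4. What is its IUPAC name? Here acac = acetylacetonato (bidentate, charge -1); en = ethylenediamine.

The 1 perchlorate counter-ion carries a total charge of -1, so each complex ion is 1+.
Ligand charges: 1×acetylacetonato (-1 each), 1×nitrato (-1 each), 1×ethylenediamine (neutral), 1×hydroxo (-1 each); total -3. So Ir + (-3) = 1+, giving Ir = +4.
Ligands are named alphabetically: acetylacetonato before ethylenediamine before hydroxo before nitrato.

(acetylacetonato)(ethylenediamine)hydroxonitratoiridium(IV) perchlorate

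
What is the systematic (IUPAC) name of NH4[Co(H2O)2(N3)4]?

ammonium diaquatetraazidocobaltate(III)

The 1 ammonium counter-ion carries a total charge of +1, so each complex ion is 1−.
Ligand charges: 4×azido (-1 each), 2×aqua (neutral); total -4. So Co + (-4) = 1−, giving Co = +3.
The complex ion is anionic, so cobalt takes the -ate form cobaltate(III).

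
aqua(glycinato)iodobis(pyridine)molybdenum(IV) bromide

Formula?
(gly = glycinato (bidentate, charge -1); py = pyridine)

Ligands: 1 iodo (I, -1), 1 aqua (H2O, neutral), 1 glycinato (gly, -1), 2 pyridine (py, neutral). Ligand charge sum = -2.
With Mo in oxidation state +4, the complex ion is [Mo...]^2+.
Charge balance with bromide (-1) requires 1 complex ion per 2 bromide.

[Mo(gly)(H2O)I(py)2]Br2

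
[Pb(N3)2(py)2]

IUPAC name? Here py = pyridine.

There is no counter-ion, so the complex is neutral overall.
Ligand charges: 2×pyridine (neutral), 2×azido (-1 each); total -2. So Pb + (-2) = 0, giving Pb = +2.
Ligands are named alphabetically: azido before pyridine.

diazidobis(pyridine)lead(II)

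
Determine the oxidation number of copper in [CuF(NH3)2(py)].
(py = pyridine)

+1

No counter-ion: the bracketed complex is neutral.
Ligand charges: 2×NH3 neutral; 1×py neutral; 1×F = -1; sum -1.
Cu + (-1) = 0 ⇒ Cu is +1.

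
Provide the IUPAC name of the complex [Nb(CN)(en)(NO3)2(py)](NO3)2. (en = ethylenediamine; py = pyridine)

cyano(ethylenediamine)dinitrato(pyridine)niobium(V) nitrate

The 2 nitrate counter-ions carry a total charge of -2, so each complex ion is 2+.
Ligand charges: 1×ethylenediamine (neutral), 1×pyridine (neutral), 1×cyano (-1 each), 2×nitrato (-1 each); total -3. So Nb + (-3) = 2+, giving Nb = +5.
Ligands are named alphabetically: cyano before ethylenediamine before nitrato before pyridine.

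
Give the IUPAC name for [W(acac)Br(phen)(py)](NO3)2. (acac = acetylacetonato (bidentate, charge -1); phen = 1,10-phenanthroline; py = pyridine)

The 2 nitrate counter-ions carry a total charge of -2, so each complex ion is 2+.
Ligand charges: 1×acetylacetonato (-1 each), 1×1,10-phenanthroline (neutral), 1×pyridine (neutral), 1×bromo (-1 each); total -2. So W + (-2) = 2+, giving W = +4.
Ligands are named alphabetically: acetylacetonato before bromo before phenanthroline before pyridine.

(acetylacetonato)bromo(1,10-phenanthroline)(pyridine)tungsten(IV) nitrate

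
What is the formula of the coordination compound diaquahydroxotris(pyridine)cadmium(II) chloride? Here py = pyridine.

Ligands: 2 aqua (H2O, neutral), 1 hydroxo (OH, -1), 3 pyridine (py, neutral). Ligand charge sum = -1.
With Cd in oxidation state +2, the complex ion is [Cd...]^1+.
Charge balance with chloride (-1) requires 1 complex ion per 1 chloride.

[Cd(H2O)2(OH)(py)3]Cl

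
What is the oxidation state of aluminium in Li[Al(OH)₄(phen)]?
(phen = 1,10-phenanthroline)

1 lithium outside the brackets (+1 each) → the complex ion is 1−.
Ligand charges: 4×OH = -4; 1×phen neutral; sum -4.
Al + (-4) = 1− ⇒ Al is +3.

+3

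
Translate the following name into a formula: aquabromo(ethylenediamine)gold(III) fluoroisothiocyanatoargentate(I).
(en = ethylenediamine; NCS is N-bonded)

[AuBr(en)(H2O)][AgF(NCS)]2

Cation [Au…]: ligand charges -1, Au(III) ⇒ ion charge 2+.
Anion [Ag…]: ligand charges -2, Ag(I) ⇒ ion charge 1−.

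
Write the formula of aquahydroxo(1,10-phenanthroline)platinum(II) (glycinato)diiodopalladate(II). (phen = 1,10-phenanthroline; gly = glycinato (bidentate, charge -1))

[Pt(H2O)(OH)(phen)][Pd(gly)I2]

Cation [Pt…]: ligand charges -1, Pt(II) ⇒ ion charge 1+.
Anion [Pd…]: ligand charges -3, Pd(II) ⇒ ion charge 1−.
One 1+ cation balances one 1− anion.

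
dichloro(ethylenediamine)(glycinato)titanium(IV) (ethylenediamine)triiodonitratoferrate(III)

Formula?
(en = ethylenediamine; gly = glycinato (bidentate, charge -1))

Cation [Ti…]: ligand charges -3, Ti(IV) ⇒ ion charge 1+.
Anion [Fe…]: ligand charges -4, Fe(III) ⇒ ion charge 1−.
One 1+ cation balances one 1− anion.

[TiCl2(en)(gly)][Fe(en)I3(NO3)]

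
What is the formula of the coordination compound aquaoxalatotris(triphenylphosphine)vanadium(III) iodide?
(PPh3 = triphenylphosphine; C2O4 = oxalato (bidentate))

Ligands: 3 triphenylphosphine (PPh3, neutral), 1 aqua (H2O, neutral), 1 oxalato (C2O4, -2). Ligand charge sum = -2.
With V in oxidation state +3, the complex ion is [V...]^1+.
Charge balance with iodide (-1) requires 1 complex ion per 1 iodide.

[V(C2O4)(H2O)(PPh3)3]I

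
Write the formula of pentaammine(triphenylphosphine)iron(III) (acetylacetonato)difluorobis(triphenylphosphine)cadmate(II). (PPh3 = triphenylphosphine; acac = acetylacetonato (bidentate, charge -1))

Cation [Fe…]: ligand charges 0, Fe(III) ⇒ ion charge 3+.
Anion [Cd…]: ligand charges -3, Cd(II) ⇒ ion charge 1−.

[Fe(NH3)5(PPh3)][Cd(acac)F2(PPh3)2]3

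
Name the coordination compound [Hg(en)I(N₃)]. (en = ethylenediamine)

azido(ethylenediamine)iodomercury(II)

There is no counter-ion, so the complex is neutral overall.
Ligand charges: 1×ethylenediamine (neutral), 1×azido (-1 each), 1×iodo (-1 each); total -2. So Hg + (-2) = 0, giving Hg = +2.
Ligands are named alphabetically: azido before ethylenediamine before iodo.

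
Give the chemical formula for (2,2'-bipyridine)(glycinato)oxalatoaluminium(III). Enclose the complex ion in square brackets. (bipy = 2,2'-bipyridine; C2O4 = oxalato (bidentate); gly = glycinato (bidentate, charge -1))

[Al(bipy)(C2O4)(gly)]

Ligands: 1 2,2'-bipyridine (bipy, neutral), 1 oxalato (C2O4, -2), 1 glycinato (gly, -1). Ligand charge sum = -3.
With Al in oxidation state +3, the complex ion is [Al...].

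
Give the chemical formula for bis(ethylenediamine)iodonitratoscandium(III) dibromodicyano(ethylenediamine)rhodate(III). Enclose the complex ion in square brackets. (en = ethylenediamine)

Cation [Sc…]: ligand charges -2, Sc(III) ⇒ ion charge 1+.
Anion [Rh…]: ligand charges -4, Rh(III) ⇒ ion charge 1−.
One 1+ cation balances one 1− anion.

[Sc(en)2I(NO3)][RhBr2(CN)2(en)]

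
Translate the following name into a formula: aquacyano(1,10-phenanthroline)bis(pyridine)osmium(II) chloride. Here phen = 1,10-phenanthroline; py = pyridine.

[Os(CN)(H2O)(phen)(py)2]Cl

Ligands: 1 1,10-phenanthroline (phen, neutral), 1 cyano (CN, -1), 2 pyridine (py, neutral), 1 aqua (H2O, neutral). Ligand charge sum = -1.
With Os in oxidation state +2, the complex ion is [Os...]^1+.
Charge balance with chloride (-1) requires 1 complex ion per 1 chloride.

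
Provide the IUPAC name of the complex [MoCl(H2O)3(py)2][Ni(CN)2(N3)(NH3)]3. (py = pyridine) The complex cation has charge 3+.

Both ions are complex: the cation is named first with the plain metal name, the anion second with the -ate form; each ion's ligands are alphabetised independently.
The complex cation is given as 3+; its ligand charges sum to -1, so Mo = +4.
With 3 anions per cation, each anion must be 3/3 = 1−.
Anion: ligand charges sum to -3; for the ion to be 1−, Ni = +2.

triaquachlorobis(pyridine)molybdenum(IV) ammineazidodicyanonickelate(II)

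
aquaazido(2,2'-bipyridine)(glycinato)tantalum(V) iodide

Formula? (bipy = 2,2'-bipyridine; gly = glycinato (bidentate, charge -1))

[Ta(bipy)(gly)(H2O)(N3)]I3

Ligands: 1 2,2'-bipyridine (bipy, neutral), 1 aqua (H2O, neutral), 1 glycinato (gly, -1), 1 azido (N3, -1). Ligand charge sum = -2.
With Ta in oxidation state +5, the complex ion is [Ta...]^3+.
Charge balance with iodide (-1) requires 1 complex ion per 3 iodide.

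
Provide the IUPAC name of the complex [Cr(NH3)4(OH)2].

There is no counter-ion, so the complex is neutral overall.
Ligand charges: 4×ammine (neutral), 2×hydroxo (-1 each); total -2. So Cr + (-2) = 0, giving Cr = +2.
Ligands are named alphabetically: ammine before hydroxo.

tetraamminedihydroxochromium(II)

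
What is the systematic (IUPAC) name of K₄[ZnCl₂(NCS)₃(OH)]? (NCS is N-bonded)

potassium dichlorohydroxotriisothiocyanatozincate(II)

The 4 potassium counter-ions carry a total charge of +4, so each complex ion is 4−.
Ligand charges: 1×hydroxo (-1 each), 2×chloro (-1 each), 3×isothiocyanato (-1 each); total -6. So Zn + (-6) = 4−, giving Zn = +2.
The complex ion is anionic, so zinc takes the -ate form zincate(II).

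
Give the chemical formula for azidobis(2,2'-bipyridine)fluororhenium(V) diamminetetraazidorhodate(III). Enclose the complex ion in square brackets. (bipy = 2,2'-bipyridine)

[Re(bipy)2F(N3)][Rh(N3)4(NH3)2]3

Cation [Re…]: ligand charges -2, Re(V) ⇒ ion charge 3+.
Anion [Rh…]: ligand charges -4, Rh(III) ⇒ ion charge 1−.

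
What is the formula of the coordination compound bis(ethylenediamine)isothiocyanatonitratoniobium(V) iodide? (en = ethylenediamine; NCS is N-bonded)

[Nb(en)2(NCS)(NO3)]I3

Ligands: 2 ethylenediamine (en, neutral), 1 nitrato (NO3, -1), 1 isothiocyanato (NCS, -1). Ligand charge sum = -2.
With Nb in oxidation state +5, the complex ion is [Nb...]^3+.
Charge balance with iodide (-1) requires 1 complex ion per 3 iodide.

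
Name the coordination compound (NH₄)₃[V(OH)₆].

The 3 ammonium counter-ions carry a total charge of +3, so each complex ion is 3−.
Ligand charges: 6×hydroxo (-1 each); total -6. So V + (-6) = 3−, giving V = +3.
The complex ion is anionic, so vanadium takes the -ate form vanadate(III).

ammonium hexahydroxovanadate(III)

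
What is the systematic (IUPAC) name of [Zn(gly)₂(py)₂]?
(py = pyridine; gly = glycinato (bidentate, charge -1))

bis(glycinato)bis(pyridine)zinc(II)

There is no counter-ion, so the complex is neutral overall.
Ligand charges: 2×pyridine (neutral), 2×glycinato (-1 each); total -2. So Zn + (-2) = 0, giving Zn = +2.
Ligands are named alphabetically: glycinato before pyridine.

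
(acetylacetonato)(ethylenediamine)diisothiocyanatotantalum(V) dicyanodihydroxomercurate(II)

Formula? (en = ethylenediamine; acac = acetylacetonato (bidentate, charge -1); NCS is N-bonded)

Cation [Ta…]: ligand charges -3, Ta(V) ⇒ ion charge 2+.
Anion [Hg…]: ligand charges -4, Hg(II) ⇒ ion charge 2−.

[Ta(acac)(en)(NCS)2][Hg(CN)2(OH)2]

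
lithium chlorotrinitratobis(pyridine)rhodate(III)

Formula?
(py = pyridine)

Li[RhCl(NO3)3(py)2]

Ligands: 1 chloro (Cl, -1), 3 nitrato (NO3, -1), 2 pyridine (py, neutral). Ligand charge sum = -4.
Charge balance with lithium (+1) requires 1 complex ion per 1 lithium.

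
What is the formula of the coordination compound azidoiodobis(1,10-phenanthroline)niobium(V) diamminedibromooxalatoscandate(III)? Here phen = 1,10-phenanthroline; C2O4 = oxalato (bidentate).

[NbI(N3)(phen)2][ScBr2(C2O4)(NH3)2]3

Cation [Nb…]: ligand charges -2, Nb(V) ⇒ ion charge 3+.
Anion [Sc…]: ligand charges -4, Sc(III) ⇒ ion charge 1−.
One 3+ cation requires 3 of the 1− anion.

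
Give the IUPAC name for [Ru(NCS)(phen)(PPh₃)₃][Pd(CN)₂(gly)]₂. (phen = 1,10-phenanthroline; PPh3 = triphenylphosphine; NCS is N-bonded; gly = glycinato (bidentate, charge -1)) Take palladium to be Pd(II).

Pd is given as +2; the anion's ligand charges sum to -3, so the complex anion is 1−.
With 2 anions per cation, the cation must be 2×1 = 2+.
Cation: ligand charges sum to -1; for the ion to be 2+, Ru = +3.

isothiocyanato(1,10-phenanthroline)tris(triphenylphosphine)ruthenium(III) dicyano(glycinato)palladate(II)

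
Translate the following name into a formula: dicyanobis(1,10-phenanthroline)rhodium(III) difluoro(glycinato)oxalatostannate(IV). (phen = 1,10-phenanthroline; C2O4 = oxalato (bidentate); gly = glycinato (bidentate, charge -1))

[Rh(CN)2(phen)2][Sn(C2O4)F2(gly)]

Cation [Rh…]: ligand charges -2, Rh(III) ⇒ ion charge 1+.
Anion [Sn…]: ligand charges -5, Sn(IV) ⇒ ion charge 1−.
One 1+ cation balances one 1− anion.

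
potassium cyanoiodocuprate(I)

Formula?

K[Cu(CN)I]

Ligands: 1 iodo (I, -1), 1 cyano (CN, -1). Ligand charge sum = -2.
With Cu in oxidation state +1, the complex ion is [Cu...]^1−.
Charge balance with potassium (+1) requires 1 complex ion per 1 potassium.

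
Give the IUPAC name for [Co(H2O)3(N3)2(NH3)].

There is no counter-ion, so the complex is neutral overall.
Ligand charges: 2×azido (-1 each), 3×aqua (neutral), 1×ammine (neutral); total -2. So Co + (-2) = 0, giving Co = +2.
Ligands are named alphabetically: ammine before aqua before azido.

amminetriaquadiazidocobalt(II)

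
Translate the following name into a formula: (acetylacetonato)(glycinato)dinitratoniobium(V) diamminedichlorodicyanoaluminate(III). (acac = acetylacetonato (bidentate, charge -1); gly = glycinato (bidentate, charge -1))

[Nb(acac)(gly)(NO3)2][AlCl2(CN)2(NH3)2]

Cation [Nb…]: ligand charges -4, Nb(V) ⇒ ion charge 1+.
Anion [Al…]: ligand charges -4, Al(III) ⇒ ion charge 1−.
One 1+ cation balances one 1− anion.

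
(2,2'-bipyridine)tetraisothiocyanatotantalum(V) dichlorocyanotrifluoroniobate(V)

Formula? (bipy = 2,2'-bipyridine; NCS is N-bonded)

[Ta(bipy)(NCS)4][NbCl2(CN)F3]

Cation [Ta…]: ligand charges -4, Ta(V) ⇒ ion charge 1+.
Anion [Nb…]: ligand charges -6, Nb(V) ⇒ ion charge 1−.
One 1+ cation balances one 1− anion.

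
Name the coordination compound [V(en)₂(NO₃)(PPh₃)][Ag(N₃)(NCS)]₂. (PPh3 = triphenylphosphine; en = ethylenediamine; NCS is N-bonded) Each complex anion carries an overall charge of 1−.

bis(ethylenediamine)nitrato(triphenylphosphine)vanadium(III) azidoisothiocyanatoargentate(I)

Both ions are complex: the cation is named first with the plain metal name, the anion second with the -ate form; each ion's ligands are alphabetised independently.
The complex anion is given as 1−; its ligand charges sum to -2, so Ag = +1.
With 2 anions per cation, the cation must be 2×1 = 2+.
Cation: ligand charges sum to -1; for the ion to be 2+, V = +3.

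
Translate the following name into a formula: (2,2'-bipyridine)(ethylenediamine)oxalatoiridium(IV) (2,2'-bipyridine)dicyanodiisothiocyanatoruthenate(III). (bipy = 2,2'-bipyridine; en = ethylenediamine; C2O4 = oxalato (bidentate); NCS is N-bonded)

Cation [Ir…]: ligand charges -2, Ir(IV) ⇒ ion charge 2+.
Anion [Ru…]: ligand charges -4, Ru(III) ⇒ ion charge 1−.
One 2+ cation requires 2 of the 1− anion.

[Ir(bipy)(C2O4)(en)][Ru(bipy)(CN)2(NCS)2]2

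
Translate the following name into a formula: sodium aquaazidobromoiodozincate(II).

Ligands: 1 iodo (I, -1), 1 azido (N3, -1), 1 bromo (Br, -1), 1 aqua (H2O, neutral). Ligand charge sum = -3.
With Zn in oxidation state +2, the complex ion is [Zn...]^1−.
Charge balance with sodium (+1) requires 1 complex ion per 1 sodium.

Na[ZnBr(H2O)I(N3)]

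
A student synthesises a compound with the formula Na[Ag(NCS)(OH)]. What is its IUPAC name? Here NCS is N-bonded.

The 1 sodium counter-ion carries a total charge of +1, so each complex ion is 1−.
Ligand charges: 1×hydroxo (-1 each), 1×isothiocyanato (-1 each); total -2. So Ag + (-2) = 1−, giving Ag = +1.
Ligands are named alphabetically: hydroxo before isothiocyanato.
The complex ion is anionic, so silver takes the -ate form argentate(I).

sodium hydroxoisothiocyanatoargentate(I)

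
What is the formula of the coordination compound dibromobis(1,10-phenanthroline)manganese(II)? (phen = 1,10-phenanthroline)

[MnBr2(phen)2]

Ligands: 2 bromo (Br, -1), 2 1,10-phenanthroline (phen, neutral). Ligand charge sum = -2.
With Mn in oxidation state +2, the complex ion is [Mn...].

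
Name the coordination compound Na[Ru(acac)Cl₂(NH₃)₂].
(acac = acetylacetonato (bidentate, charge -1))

The 1 sodium counter-ion carries a total charge of +1, so each complex ion is 1−.
Ligand charges: 2×chloro (-1 each), 2×ammine (neutral), 1×acetylacetonato (-1 each); total -3. So Ru + (-3) = 1−, giving Ru = +2.
Ligands are named alphabetically: acetylacetonato before ammine before chloro.
The complex ion is anionic, so ruthenium takes the -ate form ruthenate(II).

sodium (acetylacetonato)diamminedichlororuthenate(II)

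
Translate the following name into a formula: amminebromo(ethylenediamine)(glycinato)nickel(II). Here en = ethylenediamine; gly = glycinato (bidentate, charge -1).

[NiBr(en)(gly)(NH3)]

Ligands: 1 bromo (Br, -1), 1 ammine (NH3, neutral), 1 ethylenediamine (en, neutral), 1 glycinato (gly, -1). Ligand charge sum = -2.
With Ni in oxidation state +2, the complex ion is [Ni...].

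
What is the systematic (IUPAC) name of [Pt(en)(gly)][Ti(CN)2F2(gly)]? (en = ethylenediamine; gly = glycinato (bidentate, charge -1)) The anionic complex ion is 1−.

(ethylenediamine)(glycinato)platinum(II) dicyanodifluoro(glycinato)titanate(IV)

Both ions are complex: the cation is named first with the plain metal name, the anion second with the -ate form; each ion's ligands are alphabetised independently.
The complex anion is given as 1−; its ligand charges sum to -5, so Ti = +4.
A 1:1 salt means the cation carries the equal and opposite charge, 1+.
Cation: ligand charges sum to -1; for the ion to be 1+, Pt = +2.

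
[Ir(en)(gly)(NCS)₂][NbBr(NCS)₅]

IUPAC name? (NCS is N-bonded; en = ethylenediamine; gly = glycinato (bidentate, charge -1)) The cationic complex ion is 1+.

(ethylenediamine)(glycinato)diisothiocyanatoiridium(IV) bromopentaisothiocyanatoniobate(V)

The complex cation is given as 1+; its ligand charges sum to -3, so Ir = +4.
A 1:1 salt means the anion carries the equal and opposite charge, 1−.
Anion: ligand charges sum to -6; for the ion to be 1−, Nb = +5.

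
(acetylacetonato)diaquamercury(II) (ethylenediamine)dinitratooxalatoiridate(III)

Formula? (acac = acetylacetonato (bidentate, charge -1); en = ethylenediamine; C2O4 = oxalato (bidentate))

[Hg(acac)(H2O)2][Ir(C2O4)(en)(NO3)2]

Cation [Hg…]: ligand charges -1, Hg(II) ⇒ ion charge 1+.
Anion [Ir…]: ligand charges -4, Ir(III) ⇒ ion charge 1−.
One 1+ cation balances one 1− anion.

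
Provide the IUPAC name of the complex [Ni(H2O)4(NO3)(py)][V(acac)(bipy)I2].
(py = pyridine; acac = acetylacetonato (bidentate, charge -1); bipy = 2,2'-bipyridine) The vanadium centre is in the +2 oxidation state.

Both ions are complex: the cation is named first with the plain metal name, the anion second with the -ate form; each ion's ligands are alphabetised independently.
V is given as +2; the anion's ligand charges sum to -3, so the complex anion is 1−.
A 1:1 salt means the cation carries the equal and opposite charge, 1+.
Cation: ligand charges sum to -1; for the ion to be 1+, Ni = +2.

tetraaquanitrato(pyridine)nickel(II) (acetylacetonato)(2,2'-bipyridine)diiodovanadate(II)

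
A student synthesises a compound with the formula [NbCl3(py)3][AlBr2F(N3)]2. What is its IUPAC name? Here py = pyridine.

trichlorotris(pyridine)niobium(V) azidodibromofluoroaluminate(III)

Both ions are complex: the cation is named first with the plain metal name, the anion second with the -ate form; each ion's ligands are alphabetised independently.
Aluminium is always +3 in its complexes; the anion's ligand charges sum to -4, so the complex anion is 1−.
With 2 anions per cation, the cation must be 2×1 = 2+.
Cation: ligand charges sum to -3; for the ion to be 2+, Nb = +5.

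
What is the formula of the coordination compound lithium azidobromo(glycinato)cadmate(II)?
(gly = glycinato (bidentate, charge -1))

Li[CdBr(gly)(N3)]

Ligands: 1 azido (N3, -1), 1 glycinato (gly, -1), 1 bromo (Br, -1). Ligand charge sum = -3.
With Cd in oxidation state +2, the complex ion is [Cd...]^1−.
Charge balance with lithium (+1) requires 1 complex ion per 1 lithium.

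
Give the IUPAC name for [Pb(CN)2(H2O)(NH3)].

There is no counter-ion, so the complex is neutral overall.
Ligand charges: 1×aqua (neutral), 2×cyano (-1 each), 1×ammine (neutral); total -2. So Pb + (-2) = 0, giving Pb = +2.
Ligands are named alphabetically: ammine before aqua before cyano.

ammineaquadicyanolead(II)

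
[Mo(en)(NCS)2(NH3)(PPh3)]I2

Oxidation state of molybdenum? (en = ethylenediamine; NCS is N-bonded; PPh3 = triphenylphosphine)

+4

2 iodide outside the brackets (-1 each) → the complex ion is 2+.
Ligand charges: 1×en neutral; 2×NCS = -2; 1×PPh3 neutral; 1×NH3 neutral; sum -2.
Mo + (-2) = 2+ ⇒ Mo is +4.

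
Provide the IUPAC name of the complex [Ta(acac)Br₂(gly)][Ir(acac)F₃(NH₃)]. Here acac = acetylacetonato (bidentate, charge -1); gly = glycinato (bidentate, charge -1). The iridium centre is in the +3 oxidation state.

Both ions are complex: the cation is named first with the plain metal name, the anion second with the -ate form; each ion's ligands are alphabetised independently.
Ir is given as +3; the anion's ligand charges sum to -4, so the complex anion is 1−.
A 1:1 salt means the cation carries the equal and opposite charge, 1+.
Cation: ligand charges sum to -4; for the ion to be 1+, Ta = +5.

(acetylacetonato)dibromo(glycinato)tantalum(V) (acetylacetonato)amminetrifluoroiridate(III)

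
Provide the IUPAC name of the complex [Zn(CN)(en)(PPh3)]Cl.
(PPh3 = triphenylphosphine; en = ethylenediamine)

The 1 chloride counter-ion carries a total charge of -1, so each complex ion is 1+.
Ligand charges: 1×triphenylphosphine (neutral), 1×cyano (-1 each), 1×ethylenediamine (neutral); total -1. So Zn + (-1) = 1+, giving Zn = +2.
Ligands are named alphabetically: cyano before ethylenediamine before triphenylphosphine.

cyano(ethylenediamine)(triphenylphosphine)zinc(II) chloride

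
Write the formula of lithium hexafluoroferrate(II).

Li4[FeF6]

Ligands: 6 fluoro (F, -1). Ligand charge sum = -6.
With Fe in oxidation state +2, the complex ion is [Fe...]^4−.
Charge balance with lithium (+1) requires 1 complex ion per 4 lithium.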